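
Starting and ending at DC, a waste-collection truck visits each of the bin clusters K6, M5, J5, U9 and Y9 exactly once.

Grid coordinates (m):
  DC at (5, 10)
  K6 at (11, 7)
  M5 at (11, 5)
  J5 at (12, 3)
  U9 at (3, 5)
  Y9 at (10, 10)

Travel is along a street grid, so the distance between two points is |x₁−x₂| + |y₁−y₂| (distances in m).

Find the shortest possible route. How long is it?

32 m — the shortest possible round trip.

DC-K6-M5-J5-U9-Y9-DC: 9+2+3+11+12+5 = 42
DC-K6-M5-J5-Y9-U9-DC: 9+2+3+9+12+7 = 42
DC-K6-M5-U9-J5-Y9-DC: 9+2+8+11+9+5 = 44
DC-K6-M5-U9-Y9-J5-DC: 9+2+8+12+9+14 = 54
DC-K6-M5-Y9-J5-U9-DC: 9+2+6+9+11+7 = 44
DC-K6-M5-Y9-U9-J5-DC: 9+2+6+12+11+14 = 54
DC-K6-J5-M5-U9-Y9-DC: 9+5+3+8+12+5 = 42
DC-K6-J5-M5-Y9-U9-DC: 9+5+3+6+12+7 = 42
DC-K6-J5-U9-M5-Y9-DC: 9+5+11+8+6+5 = 44
DC-K6-J5-U9-Y9-M5-DC: 9+5+11+12+6+11 = 54
DC-K6-J5-Y9-M5-U9-DC: 9+5+9+6+8+7 = 44
DC-K6-J5-Y9-U9-M5-DC: 9+5+9+12+8+11 = 54
DC-K6-U9-M5-J5-Y9-DC: 9+10+8+3+9+5 = 44
DC-K6-U9-M5-Y9-J5-DC: 9+10+8+6+9+14 = 56
… (46 more)
DC-U9-M5-J5-K6-Y9-DC: 7+8+3+5+4+5 = 32  ← best
The minimum is 32.
One optimal route: DC → U9 → M5 → J5 → K6 → Y9 → DC (or its reverse).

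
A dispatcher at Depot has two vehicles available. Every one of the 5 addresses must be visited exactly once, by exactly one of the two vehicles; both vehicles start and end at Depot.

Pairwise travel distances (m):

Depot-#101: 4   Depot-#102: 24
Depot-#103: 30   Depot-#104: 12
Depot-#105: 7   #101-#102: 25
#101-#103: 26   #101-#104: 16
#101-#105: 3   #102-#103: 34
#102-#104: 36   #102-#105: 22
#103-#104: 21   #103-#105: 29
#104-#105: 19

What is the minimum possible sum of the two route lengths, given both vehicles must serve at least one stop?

Try each way of splitting the stops between the two vehicles (each non-empty) and, for each split, find the best tour for each vehicle:
  {#101} + {#102, #103, #104, #105}: 8 + 96 = 104
  {#102} + {#101, #103, #104, #105}: 48 + 69 = 117
  {#101, #102} + {#103, #104, #105}: 53 + 69 = 122
  {#103} + {#101, #102, #104, #105}: 60 + 77 = 137
  {#101, #103} + {#102, #104, #105}: 60 + 77 = 137
  {#102, #103} + {#101, #104, #105}: 88 + 38 = 126
  … (15 splits in total)
Best: vehicle 1 Depot → #101 → Depot = 8; vehicle 2 Depot → #104 → #103 → #102 → #105 → Depot = 96; combined 104.

104 m — the smallest possible combined total.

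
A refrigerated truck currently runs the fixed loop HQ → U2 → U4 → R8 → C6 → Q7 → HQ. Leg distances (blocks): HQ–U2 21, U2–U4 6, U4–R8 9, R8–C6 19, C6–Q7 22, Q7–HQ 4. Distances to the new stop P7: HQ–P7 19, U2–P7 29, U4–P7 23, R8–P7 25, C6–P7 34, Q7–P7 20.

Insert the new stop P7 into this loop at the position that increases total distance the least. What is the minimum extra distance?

+27 blocks — insert P7 between HQ and U2.

Insertion cost between consecutive stops i–j is d(i,P7) + d(P7,j) − d(i,j):
  between HQ and U2: 19 + 29 − 21 = 27
  between U2 and U4: 29 + 23 − 6 = 46
  between U4 and R8: 23 + 25 − 9 = 39
  between R8 and C6: 25 + 34 − 19 = 40
  between C6 and Q7: 34 + 20 − 22 = 32
  between Q7 and HQ: 20 + 19 − 4 = 35
Cheapest insertion is between HQ and U2, adding 27.
New total = 81 + 27 = 108.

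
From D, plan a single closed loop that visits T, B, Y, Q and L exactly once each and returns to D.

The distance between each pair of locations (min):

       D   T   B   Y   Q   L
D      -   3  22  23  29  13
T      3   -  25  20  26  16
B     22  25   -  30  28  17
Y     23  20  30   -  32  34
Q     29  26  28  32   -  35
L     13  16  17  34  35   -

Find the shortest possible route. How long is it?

Minimum total distance: 113 min.

There are 60 distinct closed tours to check (reversals are equivalent).
D→T→B→Y→Q→L→D: 3+25+30+32+35+13 = 138
D→T→B→Y→L→Q→D: 3+25+30+34+35+29 = 156
D→T→B→Q→Y→L→D: 3+25+28+32+34+13 = 135
D→T→B→Q→L→Y→D: 3+25+28+35+34+23 = 148
D→T→B→L→Y→Q→D: 3+25+17+34+32+29 = 140
D→T→B→L→Q→Y→D: 3+25+17+35+32+23 = 135
D→T→Y→B→Q→L→D: 3+20+30+28+35+13 = 129
D→T→Y→B→L→Q→D: 3+20+30+17+35+29 = 134
D→T→Y→Q→B→L→D: 3+20+32+28+17+13 = 113
D→T→Y→Q→L→B→D: 3+20+32+35+17+22 = 129
D→T→Y→L→B→Q→D: 3+20+34+17+28+29 = 131
D→T→Y→L→Q→B→D: 3+20+34+35+28+22 = 142
D→T→Q→B→Y→L→D: 3+26+28+30+34+13 = 134
D→T→Q→B→L→Y→D: 3+26+28+17+34+23 = 131
… (46 more)
The minimum is 113.
One optimal route: D → T → Y → Q → B → L → D (or its reverse).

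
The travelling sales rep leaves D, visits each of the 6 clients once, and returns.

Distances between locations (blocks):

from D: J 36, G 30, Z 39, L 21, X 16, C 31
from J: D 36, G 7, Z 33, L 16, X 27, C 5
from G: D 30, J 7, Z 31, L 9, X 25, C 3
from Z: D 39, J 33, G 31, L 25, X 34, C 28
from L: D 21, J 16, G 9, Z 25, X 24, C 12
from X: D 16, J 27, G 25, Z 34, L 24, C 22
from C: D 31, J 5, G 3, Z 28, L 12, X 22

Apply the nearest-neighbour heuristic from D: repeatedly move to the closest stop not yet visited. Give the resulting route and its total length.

Total distance 128 blocks via the nearest-neighbour route D → X → C → G → J → L → Z → D.

From D: distances to unvisited — X=16, L=21, G=30, C=31, J=36, Z=39. Nearest is X (16).
From X: distances to unvisited — C=22, L=24, G=25, J=27, Z=34. Nearest is C (22).
From C: distances to unvisited — G=3, J=5, L=12, Z=28. Nearest is G (3).
From G: distances to unvisited — J=7, L=9, Z=31. Nearest is J (7).
From J: distances to unvisited — L=16, Z=33. Nearest is L (16).
From L: distances to unvisited — Z=25. Nearest is Z (25).
Return Z→D: 39.
Total = 16 + 22 + 3 + 7 + 16 + 25 + 39 = 128.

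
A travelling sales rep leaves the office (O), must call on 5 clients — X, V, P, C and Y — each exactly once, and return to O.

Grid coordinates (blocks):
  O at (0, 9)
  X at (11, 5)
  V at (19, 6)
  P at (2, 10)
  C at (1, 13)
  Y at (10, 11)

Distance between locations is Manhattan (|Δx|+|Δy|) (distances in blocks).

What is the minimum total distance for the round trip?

With 5 stops there are 5!/2 = 60 distinct round trips (a route and its reverse cost the same).
O → X → V → P → C → Y → O: 15+9+21+4+11+12 = 72
O → X → V → P → Y → C → O: 15+9+21+9+11+5 = 70
O → X → V → C → P → Y → O: 15+9+25+4+9+12 = 74
O → X → V → C → Y → P → O: 15+9+25+11+9+3 = 72
O → X → V → Y → P → C → O: 15+9+14+9+4+5 = 56
O → X → V → Y → C → P → O: 15+9+14+11+4+3 = 56
O → X → P → V → C → Y → O: 15+14+21+25+11+12 = 98
O → X → P → V → Y → C → O: 15+14+21+14+11+5 = 80
O → X → P → C → V → Y → O: 15+14+4+25+14+12 = 84
O → X → P → C → Y → V → O: 15+14+4+11+14+22 = 80
O → X → P → Y → V → C → O: 15+14+9+14+25+5 = 82
O → X → P → Y → C → V → O: 15+14+9+11+25+22 = 96
O → X → C → V → P → Y → O: 15+18+25+21+9+12 = 100
O → X → C → V → Y → P → O: 15+18+25+14+9+3 = 84
… (46 more)
The minimum is 56.
One optimal route: O → X → V → Y → P → C → O (or its reverse).

Minimum total distance: 56 blocks.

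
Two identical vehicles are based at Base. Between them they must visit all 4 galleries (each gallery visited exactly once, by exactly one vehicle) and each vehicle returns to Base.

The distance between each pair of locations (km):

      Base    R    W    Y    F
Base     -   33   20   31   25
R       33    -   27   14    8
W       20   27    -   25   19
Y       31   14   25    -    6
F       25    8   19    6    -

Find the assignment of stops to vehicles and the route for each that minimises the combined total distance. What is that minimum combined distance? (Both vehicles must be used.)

Minimum combined distance: 118 km.

Try each way of splitting the stops between the two vehicles (each non-empty) and, for each split, find the best tour for each vehicle:
  {R} + {W, Y, F}: 66 + 76 = 142
  {W} + {R, Y, F}: 40 + 78 = 118
  {R, W} + {Y, F}: 80 + 62 = 142
  {Y} + {R, W, F}: 62 + 80 = 142
  {R, Y} + {W, F}: 78 + 64 = 142
  {W, Y} + {R, F}: 76 + 66 = 142
  … (7 splits in total)
Best: vehicle 1 Base → W → Base = 40; vehicle 2 Base → R → Y → F → Base = 78; combined 118.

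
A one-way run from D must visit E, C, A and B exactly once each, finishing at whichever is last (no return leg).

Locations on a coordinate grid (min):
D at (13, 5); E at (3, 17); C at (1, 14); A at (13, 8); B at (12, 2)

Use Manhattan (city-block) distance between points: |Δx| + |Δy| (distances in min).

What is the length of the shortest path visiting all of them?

There are 4! = 24 possible orderings.
D - E - C - A - B: 22+5+18+7 = 52
D - E - C - B - A: 22+5+23+7 = 57
D - E - A - C - B: 22+19+18+23 = 82
D - E - A - B - C: 22+19+7+23 = 71
D - E - B - C - A: 22+24+23+18 = 87
D - E - B - A - C: 22+24+7+18 = 71
D - C - E - A - B: 21+5+19+7 = 52
D - C - E - B - A: 21+5+24+7 = 57
D - C - A - E - B: 21+18+19+24 = 82
D - C - A - B - E: 21+18+7+24 = 70
D - C - B - E - A: 21+23+24+19 = 87
D - C - B - A - E: 21+23+7+19 = 70
D - A - E - C - B: 3+19+5+23 = 50
D - A - E - B - C: 3+19+24+23 = 69
… (10 more)
D - B - A - C - E: 4+7+18+5 = 34  ← best
The minimum is 34.
One shortest path: D → B → A → C → E.

34 min — the minimum one-way total.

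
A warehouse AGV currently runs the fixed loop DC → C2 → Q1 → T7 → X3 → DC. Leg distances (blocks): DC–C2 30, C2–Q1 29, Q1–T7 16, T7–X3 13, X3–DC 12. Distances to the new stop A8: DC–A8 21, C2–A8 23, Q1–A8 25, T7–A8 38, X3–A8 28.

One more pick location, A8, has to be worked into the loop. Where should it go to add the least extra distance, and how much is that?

Insertion cost between consecutive stops i–j is d(i,A8) + d(A8,j) − d(i,j):
  between DC and C2: 21 + 23 − 30 = 14
  between C2 and Q1: 23 + 25 − 29 = 19
  between Q1 and T7: 25 + 38 − 16 = 47
  between T7 and X3: 38 + 28 − 13 = 53
  between X3 and DC: 28 + 21 − 12 = 37
Cheapest insertion is between DC and C2, adding 14.
New total = 100 + 14 = 114.

+14 blocks — insert A8 between DC and C2.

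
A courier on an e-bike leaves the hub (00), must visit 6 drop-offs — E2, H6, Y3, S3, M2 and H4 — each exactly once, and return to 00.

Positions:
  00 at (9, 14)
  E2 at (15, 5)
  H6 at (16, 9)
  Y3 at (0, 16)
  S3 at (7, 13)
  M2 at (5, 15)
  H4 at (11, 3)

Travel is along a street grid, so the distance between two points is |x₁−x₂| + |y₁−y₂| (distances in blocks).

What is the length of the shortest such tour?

Shortest round trip = 58 blocks.

With 6 stops there are 6!/2 = 360 distinct round trips (a route and its reverse cost the same).
00-E2-H6-Y3-S3-M2-H4-00: 15+5+23+10+4+18+13 = 88
00-E2-H6-Y3-S3-H4-M2-00: 15+5+23+10+14+18+5 = 90
00-E2-H6-Y3-M2-S3-H4-00: 15+5+23+6+4+14+13 = 80
00-E2-H6-Y3-M2-H4-S3-00: 15+5+23+6+18+14+3 = 84
00-E2-H6-Y3-H4-S3-M2-00: 15+5+23+24+14+4+5 = 90
00-E2-H6-Y3-H4-M2-S3-00: 15+5+23+24+18+4+3 = 92
00-E2-H6-S3-Y3-M2-H4-00: 15+5+13+10+6+18+13 = 80
00-E2-H6-S3-Y3-H4-M2-00: 15+5+13+10+24+18+5 = 90
… (352 more)
00-H6-E2-H4-S3-Y3-M2-00: 12+5+6+14+10+6+5 = 58  ← best
The minimum is 58.
One optimal route: 00 → H6 → E2 → H4 → S3 → Y3 → M2 → 00 (or its reverse).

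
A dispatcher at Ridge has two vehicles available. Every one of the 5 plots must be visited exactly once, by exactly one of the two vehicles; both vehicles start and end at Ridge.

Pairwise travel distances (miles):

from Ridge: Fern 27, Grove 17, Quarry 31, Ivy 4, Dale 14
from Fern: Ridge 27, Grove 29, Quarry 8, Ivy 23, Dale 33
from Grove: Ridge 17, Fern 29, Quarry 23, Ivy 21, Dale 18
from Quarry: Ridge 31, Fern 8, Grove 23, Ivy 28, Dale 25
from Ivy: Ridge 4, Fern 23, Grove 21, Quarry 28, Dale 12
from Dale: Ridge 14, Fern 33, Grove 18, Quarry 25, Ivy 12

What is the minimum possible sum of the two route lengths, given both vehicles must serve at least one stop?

Minimum combined distance: 98 miles.

Check every non-empty split of the stops between the two vehicles; for each half take its own optimal tour:
  {Fern} + {Grove, Quarry, Ivy, Dale}: 54 + 81 = 135
  {Grove} + {Fern, Quarry, Ivy, Dale}: 34 + 74 = 108
  {Fern, Grove} + {Quarry, Ivy, Dale}: 73 + 71 = 144
  {Quarry} + {Fern, Grove, Ivy, Dale}: 62 + 88 = 150
  {Fern, Quarry} + {Grove, Ivy, Dale}: 66 + 51 = 117
  {Grove, Quarry} + {Fern, Ivy, Dale}: 71 + 74 = 145
  … (15 splits in total)
  {Ivy} + {Fern, Grove, Quarry, Dale}: 8 + 90 = 98  ← best
Best: vehicle 1 Ridge → Ivy → Ridge = 8; vehicle 2 Ridge → Fern → Quarry → Grove → Dale → Ridge = 90; combined 98.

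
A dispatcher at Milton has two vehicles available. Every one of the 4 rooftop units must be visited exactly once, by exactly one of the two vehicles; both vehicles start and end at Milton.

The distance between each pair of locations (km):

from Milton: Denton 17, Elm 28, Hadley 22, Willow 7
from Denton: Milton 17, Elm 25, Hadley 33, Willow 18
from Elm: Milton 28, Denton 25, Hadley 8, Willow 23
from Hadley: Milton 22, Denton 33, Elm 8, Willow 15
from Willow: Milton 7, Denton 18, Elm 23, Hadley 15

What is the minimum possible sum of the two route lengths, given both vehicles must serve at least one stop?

Minimum combined distance: 86 km.

Try each way of splitting the stops between the two vehicles (each non-empty) and, for each split, find the best tour for each vehicle:
  {Denton} + {Elm, Hadley, Willow}: 34 + 58 = 92
  {Elm} + {Denton, Hadley, Willow}: 56 + 72 = 128
  {Denton, Elm} + {Hadley, Willow}: 70 + 44 = 114
  {Hadley} + {Denton, Elm, Willow}: 44 + 72 = 116
  {Denton, Hadley} + {Elm, Willow}: 72 + 58 = 130
  {Elm, Hadley} + {Denton, Willow}: 58 + 42 = 100
  … (7 splits in total)
  {Denton, Elm, Hadley} + {Willow}: 72 + 14 = 86  ← best
Best: vehicle 1 Milton → Denton → Elm → Hadley → Milton = 72; vehicle 2 Milton → Willow → Milton = 14; combined 86.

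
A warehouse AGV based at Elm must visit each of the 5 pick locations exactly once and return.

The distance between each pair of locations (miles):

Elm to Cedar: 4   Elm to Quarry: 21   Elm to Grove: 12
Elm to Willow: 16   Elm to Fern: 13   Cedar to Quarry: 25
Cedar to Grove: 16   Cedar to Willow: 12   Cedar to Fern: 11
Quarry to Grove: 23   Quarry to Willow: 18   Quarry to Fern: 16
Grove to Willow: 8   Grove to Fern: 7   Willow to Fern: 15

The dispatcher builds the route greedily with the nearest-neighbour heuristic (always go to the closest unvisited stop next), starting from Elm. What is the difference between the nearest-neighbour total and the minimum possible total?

1 miles longer than the optimal tour.

Elm: Cedar=4, Grove=12, Fern=13, Willow=16, Quarry=21 ⇒ Cedar
Cedar: Fern=11, Willow=12, Grove=16, Quarry=25 ⇒ Fern
Fern: Grove=7, Willow=15, Quarry=16 ⇒ Grove
Grove: Willow=8, Quarry=23 ⇒ Willow
Willow: Quarry=18 ⇒ Quarry
NN route Elm → Cedar → Fern → Grove → Willow → Quarry → Elm costs 69.
Optimal: Elm → Cedar → Willow → Grove → Fern → Quarry → Elm costs 68 (by enumerating all 60 distinct tours).
Excess = 69 − 68 = 1.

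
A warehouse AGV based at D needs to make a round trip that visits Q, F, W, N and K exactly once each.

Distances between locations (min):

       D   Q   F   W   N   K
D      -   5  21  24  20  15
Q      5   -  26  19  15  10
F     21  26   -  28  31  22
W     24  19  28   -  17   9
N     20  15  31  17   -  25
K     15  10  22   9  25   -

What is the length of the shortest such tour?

With 5 stops there are 5!/2 = 60 distinct round trips (a route and its reverse cost the same).
D - Q - F - W - N - K - D: 5+26+28+17+25+15 = 116
D - Q - F - W - K - N - D: 5+26+28+9+25+20 = 113
D - Q - F - N - W - K - D: 5+26+31+17+9+15 = 103
D - Q - F - N - K - W - D: 5+26+31+25+9+24 = 120
D - Q - F - K - W - N - D: 5+26+22+9+17+20 = 99
D - Q - F - K - N - W - D: 5+26+22+25+17+24 = 119
D - Q - W - F - N - K - D: 5+19+28+31+25+15 = 123
D - Q - W - F - K - N - D: 5+19+28+22+25+20 = 119
D - Q - W - N - F - K - D: 5+19+17+31+22+15 = 109
D - Q - W - N - K - F - D: 5+19+17+25+22+21 = 109
D - Q - W - K - F - N - D: 5+19+9+22+31+20 = 106
D - Q - W - K - N - F - D: 5+19+9+25+31+21 = 110
D - Q - N - F - W - K - D: 5+15+31+28+9+15 = 103
D - Q - N - F - K - W - D: 5+15+31+22+9+24 = 106
… (46 more)
D - Q - N - W - K - F - D: 5+15+17+9+22+21 = 89  ← best
The minimum is 89.
One optimal route: D → Q → N → W → K → F → D (or its reverse).

Minimum total distance: 89 min.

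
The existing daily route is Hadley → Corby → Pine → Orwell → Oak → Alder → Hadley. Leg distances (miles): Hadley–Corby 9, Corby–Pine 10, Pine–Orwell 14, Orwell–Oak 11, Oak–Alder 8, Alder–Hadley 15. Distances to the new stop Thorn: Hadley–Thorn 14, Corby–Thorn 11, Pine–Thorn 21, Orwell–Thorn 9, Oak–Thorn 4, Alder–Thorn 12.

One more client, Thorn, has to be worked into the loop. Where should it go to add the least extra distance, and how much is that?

+2 miles — insert Thorn between Orwell and Oak.

Insertion cost between consecutive stops i–j is d(i,Thorn) + d(Thorn,j) − d(i,j):
  between Hadley and Corby: 14 + 11 − 9 = 16
  between Corby and Pine: 11 + 21 − 10 = 22
  between Pine and Orwell: 21 + 9 − 14 = 16
  between Orwell and Oak: 9 + 4 − 11 = 2
  between Oak and Alder: 4 + 12 − 8 = 8
  between Alder and Hadley: 12 + 14 − 15 = 11
Cheapest insertion is between Orwell and Oak, adding 2.
New total = 67 + 2 = 69.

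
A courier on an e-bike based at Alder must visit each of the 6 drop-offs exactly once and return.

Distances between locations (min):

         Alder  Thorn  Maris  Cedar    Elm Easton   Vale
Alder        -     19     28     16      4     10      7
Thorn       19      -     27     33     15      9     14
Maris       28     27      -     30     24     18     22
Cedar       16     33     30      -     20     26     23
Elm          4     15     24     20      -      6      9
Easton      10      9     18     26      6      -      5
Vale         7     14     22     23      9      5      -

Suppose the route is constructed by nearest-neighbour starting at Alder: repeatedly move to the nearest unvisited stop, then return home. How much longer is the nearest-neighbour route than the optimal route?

From Alder: Elm=4, Vale=7, Easton=10, Cedar=16, Thorn=19, Maris=28 → choose Elm (4).
From Elm: Easton=6, Vale=9, Thorn=15, Cedar=20, Maris=24 → choose Easton (6).
From Easton: Vale=5, Thorn=9, Maris=18, Cedar=26 → choose Vale (5).
From Vale: Thorn=14, Maris=22, Cedar=23 → choose Thorn (14).
From Thorn: Maris=27, Cedar=33 → choose Maris (27).
From Maris: Cedar=30 → choose Cedar (30).
NN route Alder → Elm → Easton → Vale → Thorn → Maris → Cedar → Alder costs 102.
Optimal: Alder → Cedar → Maris → Thorn → Easton → Vale → Elm → Alder costs 100 (by enumerating all 360 distinct tours).
Excess = 102 − 100 = 2.

2 min longer than the optimal tour.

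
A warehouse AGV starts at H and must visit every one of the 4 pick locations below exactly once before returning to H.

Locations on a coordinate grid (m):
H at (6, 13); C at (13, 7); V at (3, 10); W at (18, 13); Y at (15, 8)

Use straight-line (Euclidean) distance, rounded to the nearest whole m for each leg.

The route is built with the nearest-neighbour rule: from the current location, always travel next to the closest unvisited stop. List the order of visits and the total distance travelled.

Nearest-neighbour total = 34 m; route H → V → C → Y → W → H.

From H: distances to unvisited — V=4, C=9, Y=10, W=12. Nearest is V (4).
From V: distances to unvisited — C=10, Y=12, W=15. Nearest is C (10).
From C: distances to unvisited — Y=2, W=8. Nearest is Y (2).
From Y: distances to unvisited — W=6. Nearest is W (6).
Return W→H: 12.
Total = 4 + 10 + 2 + 6 + 12 = 34.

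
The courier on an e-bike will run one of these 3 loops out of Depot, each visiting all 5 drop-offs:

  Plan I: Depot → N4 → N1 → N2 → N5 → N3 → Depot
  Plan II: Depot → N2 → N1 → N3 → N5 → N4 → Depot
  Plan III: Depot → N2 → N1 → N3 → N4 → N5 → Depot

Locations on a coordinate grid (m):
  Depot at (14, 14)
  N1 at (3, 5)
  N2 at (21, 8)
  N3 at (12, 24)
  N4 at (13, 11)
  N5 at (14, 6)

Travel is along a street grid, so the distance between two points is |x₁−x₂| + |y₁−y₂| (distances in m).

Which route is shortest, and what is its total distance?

Plan I: 4 + 16 + 21 + 9 + 20 + 12 = 82
Plan II: 13 + 21 + 28 + 20 + 6 + 4 = 92
Plan III: 13 + 21 + 28 + 14 + 6 + 8 = 90

82 m — Plan I is the shortest.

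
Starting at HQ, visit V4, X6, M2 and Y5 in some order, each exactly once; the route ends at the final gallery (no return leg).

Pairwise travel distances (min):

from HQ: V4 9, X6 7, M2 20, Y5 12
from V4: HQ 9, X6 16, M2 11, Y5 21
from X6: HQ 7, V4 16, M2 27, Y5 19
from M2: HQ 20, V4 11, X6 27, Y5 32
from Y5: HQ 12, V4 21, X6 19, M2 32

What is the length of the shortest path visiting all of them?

Shortest open route: 58 min.

There are 4! = 24 possible orderings.
HQ→V4→X6→M2→Y5: 9+16+27+32 = 84
HQ→V4→X6→Y5→M2: 9+16+19+32 = 76
HQ→V4→M2→X6→Y5: 9+11+27+19 = 66
HQ→V4→M2→Y5→X6: 9+11+32+19 = 71
HQ→V4→Y5→X6→M2: 9+21+19+27 = 76
HQ→V4→Y5→M2→X6: 9+21+32+27 = 89
HQ→X6→V4→M2→Y5: 7+16+11+32 = 66
HQ→X6→V4→Y5→M2: 7+16+21+32 = 76
HQ→X6→M2→V4→Y5: 7+27+11+21 = 66
HQ→X6→M2→Y5→V4: 7+27+32+21 = 87
HQ→X6→Y5→V4→M2: 7+19+21+11 = 58
HQ→X6→Y5→M2→V4: 7+19+32+11 = 69
HQ→M2→V4→X6→Y5: 20+11+16+19 = 66
HQ→M2→V4→Y5→X6: 20+11+21+19 = 71
… (10 more)
The minimum is 58.
One shortest path: HQ → X6 → Y5 → V4 → M2.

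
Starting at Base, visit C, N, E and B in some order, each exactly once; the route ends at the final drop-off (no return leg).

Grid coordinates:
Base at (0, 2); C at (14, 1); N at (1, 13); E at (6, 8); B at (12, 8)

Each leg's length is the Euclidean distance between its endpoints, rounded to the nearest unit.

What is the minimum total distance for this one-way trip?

31 — the minimum one-way total.

There are 4! = 24 possible orderings.
Base → C → N → E → B: 14+18+7+6 = 45
Base → C → N → B → E: 14+18+12+6 = 50
Base → C → E → N → B: 14+11+7+12 = 44
Base → C → E → B → N: 14+11+6+12 = 43
Base → C → B → N → E: 14+7+12+7 = 40
Base → C → B → E → N: 14+7+6+7 = 34
Base → N → C → E → B: 11+18+11+6 = 46
Base → N → C → B → E: 11+18+7+6 = 42
Base → N → E → C → B: 11+7+11+7 = 36
Base → N → E → B → C: 11+7+6+7 = 31
Base → N → B → C → E: 11+12+7+11 = 41
Base → N → B → E → C: 11+12+6+11 = 40
Base → E → C → N → B: 8+11+18+12 = 49
Base → E → C → B → N: 8+11+7+12 = 38
… (10 more)
The minimum is 31.
One shortest path: Base → N → E → B → C.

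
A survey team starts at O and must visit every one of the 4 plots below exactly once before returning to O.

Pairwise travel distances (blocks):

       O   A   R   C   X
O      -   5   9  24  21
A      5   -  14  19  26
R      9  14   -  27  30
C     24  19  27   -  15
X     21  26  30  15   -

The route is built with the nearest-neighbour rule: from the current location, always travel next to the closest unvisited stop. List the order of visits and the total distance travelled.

82 blocks along O → A → R → C → X → O.

O → [A:5 / R:9 / X:21 / C:24] → A (5)
A → [R:14 / C:19 / X:26] → R (14)
R → [C:27 / X:30] → C (27)
C → [X:15] → X (15)
Return X→O: 21.
Total = 5 + 14 + 27 + 15 + 21 = 82.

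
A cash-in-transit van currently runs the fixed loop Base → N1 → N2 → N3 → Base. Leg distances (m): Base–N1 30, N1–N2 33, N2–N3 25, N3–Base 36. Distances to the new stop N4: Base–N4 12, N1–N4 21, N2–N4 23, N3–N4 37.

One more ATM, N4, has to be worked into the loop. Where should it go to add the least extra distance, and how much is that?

Insertion cost between consecutive stops i–j is d(i,N4) + d(N4,j) − d(i,j):
  between Base and N1: 12 + 21 − 30 = 3
  between N1 and N2: 21 + 23 − 33 = 11
  between N2 and N3: 23 + 37 − 25 = 35
  between N3 and Base: 37 + 12 − 36 = 13
Cheapest insertion is between Base and N1, adding 3.
New total = 124 + 3 = 127.

Minimum extra distance: 3 m, inserting N4 between Base and N1.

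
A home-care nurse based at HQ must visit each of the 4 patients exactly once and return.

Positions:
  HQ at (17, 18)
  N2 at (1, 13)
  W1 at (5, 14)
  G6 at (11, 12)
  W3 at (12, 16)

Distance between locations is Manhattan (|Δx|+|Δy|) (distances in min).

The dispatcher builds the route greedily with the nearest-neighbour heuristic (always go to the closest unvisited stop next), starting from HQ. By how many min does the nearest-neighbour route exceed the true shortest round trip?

From HQ: W3=7, G6=12, W1=16, N2=21 → choose W3 (7).
From W3: G6=5, W1=9, N2=14 → choose G6 (5).
From G6: W1=8, N2=11 → choose W1 (8).
From W1: N2=5 → choose N2 (5).
NN route HQ → W3 → G6 → W1 → N2 → HQ costs 46.
Optimal: HQ → W1 → N2 → G6 → W3 → HQ costs 44 (by enumerating all 12 distinct tours).
Excess = 46 − 44 = 2.

The nearest-neighbour route is 2 min longer than optimal.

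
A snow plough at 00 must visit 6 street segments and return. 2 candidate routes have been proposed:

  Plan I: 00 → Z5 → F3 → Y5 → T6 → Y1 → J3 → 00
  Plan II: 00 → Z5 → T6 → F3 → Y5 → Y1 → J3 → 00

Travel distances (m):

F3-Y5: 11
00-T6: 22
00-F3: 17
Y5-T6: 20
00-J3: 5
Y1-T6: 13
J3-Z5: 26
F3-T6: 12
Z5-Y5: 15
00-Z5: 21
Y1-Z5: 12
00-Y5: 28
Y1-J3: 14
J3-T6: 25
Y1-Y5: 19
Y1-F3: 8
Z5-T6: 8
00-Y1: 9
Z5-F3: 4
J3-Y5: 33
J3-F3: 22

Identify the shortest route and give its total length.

88 m — Plan I is the shortest.

Plan I: 21 + 4 + 11 + 20 + 13 + 14 + 5 = 88
Plan II: 21 + 8 + 12 + 11 + 19 + 14 + 5 = 90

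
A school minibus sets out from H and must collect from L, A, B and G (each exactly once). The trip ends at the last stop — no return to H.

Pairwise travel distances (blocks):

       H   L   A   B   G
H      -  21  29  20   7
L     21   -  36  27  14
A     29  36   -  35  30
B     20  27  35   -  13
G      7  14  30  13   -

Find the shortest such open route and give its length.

There are 4! = 24 possible orderings.
H - L - A - B - G: 21+36+35+13 = 105
H - L - A - G - B: 21+36+30+13 = 100
H - L - B - A - G: 21+27+35+30 = 113
H - L - B - G - A: 21+27+13+30 = 91
H - L - G - A - B: 21+14+30+35 = 100
H - L - G - B - A: 21+14+13+35 = 83
H - A - L - B - G: 29+36+27+13 = 105
H - A - L - G - B: 29+36+14+13 = 92
H - A - B - L - G: 29+35+27+14 = 105
H - A - B - G - L: 29+35+13+14 = 91
H - A - G - L - B: 29+30+14+27 = 100
H - A - G - B - L: 29+30+13+27 = 99
H - B - L - A - G: 20+27+36+30 = 113
H - B - L - G - A: 20+27+14+30 = 91
… (10 more)
The minimum is 83.
One shortest path: H → L → G → B → A.

Minimum one-way distance = 83 blocks.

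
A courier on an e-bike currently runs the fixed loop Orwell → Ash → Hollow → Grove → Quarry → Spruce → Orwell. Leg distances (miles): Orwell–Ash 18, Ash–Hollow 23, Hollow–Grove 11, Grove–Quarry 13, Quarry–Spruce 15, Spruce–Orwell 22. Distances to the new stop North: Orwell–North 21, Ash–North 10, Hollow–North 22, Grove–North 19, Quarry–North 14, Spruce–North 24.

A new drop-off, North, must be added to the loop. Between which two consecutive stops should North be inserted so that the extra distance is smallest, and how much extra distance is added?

Insertion cost between consecutive stops i–j is d(i,North) + d(North,j) − d(i,j):
  between Orwell and Ash: 21 + 10 − 18 = 13
  between Ash and Hollow: 10 + 22 − 23 = 9
  between Hollow and Grove: 22 + 19 − 11 = 30
  between Grove and Quarry: 19 + 14 − 13 = 20
  between Quarry and Spruce: 14 + 24 − 15 = 23
  between Spruce and Orwell: 24 + 21 − 22 = 23
Cheapest insertion is between Ash and Hollow, adding 9.
New total = 102 + 9 = 111.

Minimum extra distance: 9 miles, inserting North between Ash and Hollow.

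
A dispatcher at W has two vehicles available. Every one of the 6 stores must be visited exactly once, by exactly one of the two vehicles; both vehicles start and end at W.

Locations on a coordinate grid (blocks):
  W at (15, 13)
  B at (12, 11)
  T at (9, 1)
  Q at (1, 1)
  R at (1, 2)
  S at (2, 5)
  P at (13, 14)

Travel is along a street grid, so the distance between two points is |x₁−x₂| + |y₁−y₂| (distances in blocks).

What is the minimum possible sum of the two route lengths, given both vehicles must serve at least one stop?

Minimum combined distance: 58 blocks.

Try each way of splitting the stops between the two vehicles (each non-empty) and, for each split, find the best tour for each vehicle:
  {B} + {T, Q, R, S, P}: 10 + 54 = 64
  {T} + {B, Q, R, S, P}: 36 + 54 = 90
  {B, T} + {Q, R, S, P}: 36 + 54 = 90
  {Q} + {B, T, R, S, P}: 52 + 54 = 106
  {B, Q} + {T, R, S, P}: 52 + 54 = 106
  {T, Q} + {B, R, S, P}: 52 + 52 = 104
  … (31 splits in total)
  {B, T, Q, R, S} + {P}: 52 + 6 = 58  ← best
Best: vehicle 1 W → B → T → Q → R → S → W = 52; vehicle 2 W → P → W = 6; combined 58.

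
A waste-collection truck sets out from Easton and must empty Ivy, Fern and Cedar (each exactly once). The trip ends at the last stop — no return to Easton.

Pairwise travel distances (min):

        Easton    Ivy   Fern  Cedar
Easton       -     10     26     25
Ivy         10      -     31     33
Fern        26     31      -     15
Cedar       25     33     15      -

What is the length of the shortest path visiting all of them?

56 min — the minimum one-way total.

There are 3! = 6 possible orderings.
Easton→Ivy→Fern→Cedar: 10+31+15 = 56
Easton→Ivy→Cedar→Fern: 10+33+15 = 58
Easton→Fern→Ivy→Cedar: 26+31+33 = 90
Easton→Fern→Cedar→Ivy: 26+15+33 = 74
Easton→Cedar→Ivy→Fern: 25+33+31 = 89
Easton→Cedar→Fern→Ivy: 25+15+31 = 71
The minimum is 56.
One shortest path: Easton → Ivy → Fern → Cedar.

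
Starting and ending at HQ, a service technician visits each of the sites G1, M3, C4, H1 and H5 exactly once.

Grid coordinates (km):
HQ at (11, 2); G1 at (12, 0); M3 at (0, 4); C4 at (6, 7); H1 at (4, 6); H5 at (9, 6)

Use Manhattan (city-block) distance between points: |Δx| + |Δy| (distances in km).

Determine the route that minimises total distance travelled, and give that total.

38 km — the shortest possible round trip.

HQ → G1 → M3 → C4 → H1 → H5 → HQ: 3+16+9+3+5+6 = 42
HQ → G1 → M3 → C4 → H5 → H1 → HQ: 3+16+9+4+5+11 = 48
HQ → G1 → M3 → H1 → C4 → H5 → HQ: 3+16+6+3+4+6 = 38
HQ → G1 → M3 → H1 → H5 → C4 → HQ: 3+16+6+5+4+10 = 44
HQ → G1 → M3 → H5 → C4 → H1 → HQ: 3+16+11+4+3+11 = 48
HQ → G1 → M3 → H5 → H1 → C4 → HQ: 3+16+11+5+3+10 = 48
HQ → G1 → C4 → M3 → H1 → H5 → HQ: 3+13+9+6+5+6 = 42
HQ → G1 → C4 → M3 → H5 → H1 → HQ: 3+13+9+11+5+11 = 52
HQ → G1 → C4 → H1 → M3 → H5 → HQ: 3+13+3+6+11+6 = 42
HQ → G1 → C4 → H1 → H5 → M3 → HQ: 3+13+3+5+11+13 = 48
HQ → G1 → C4 → H5 → M3 → H1 → HQ: 3+13+4+11+6+11 = 48
HQ → G1 → C4 → H5 → H1 → M3 → HQ: 3+13+4+5+6+13 = 44
HQ → G1 → H1 → M3 → C4 → H5 → HQ: 3+14+6+9+4+6 = 42
HQ → G1 → H1 → M3 → H5 → C4 → HQ: 3+14+6+11+4+10 = 48
… (46 more)
The minimum is 38.
One optimal route: HQ → G1 → M3 → H1 → C4 → H5 → HQ (or its reverse).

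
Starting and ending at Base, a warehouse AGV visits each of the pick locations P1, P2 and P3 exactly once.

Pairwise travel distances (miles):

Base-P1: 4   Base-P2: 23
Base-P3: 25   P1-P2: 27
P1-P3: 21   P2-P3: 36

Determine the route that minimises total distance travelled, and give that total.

With 3 stops there are 3!/2 = 3 distinct round trips (a route and its reverse cost the same).
Base-P1-P2-P3-Base: 4+27+36+25 = 92
Base-P1-P3-P2-Base: 4+21+36+23 = 84
Base-P2-P1-P3-Base: 23+27+21+25 = 96
The minimum is 84.
One optimal route: Base → P1 → P3 → P2 → Base (or its reverse).

Minimum total distance: 84 miles.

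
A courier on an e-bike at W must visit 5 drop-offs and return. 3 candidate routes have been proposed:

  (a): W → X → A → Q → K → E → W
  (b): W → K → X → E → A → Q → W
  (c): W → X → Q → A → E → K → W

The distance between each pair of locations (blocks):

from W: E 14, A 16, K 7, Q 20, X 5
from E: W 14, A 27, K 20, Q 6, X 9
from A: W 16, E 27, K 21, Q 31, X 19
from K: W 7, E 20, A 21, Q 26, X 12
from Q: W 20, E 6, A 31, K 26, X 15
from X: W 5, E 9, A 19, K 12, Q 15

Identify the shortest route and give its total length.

(a): 5 + 19 + 31 + 26 + 20 + 14 = 115
(b): 7 + 12 + 9 + 27 + 31 + 20 = 106
(c): 5 + 15 + 31 + 27 + 20 + 7 = 105

105 blocks — (c) is the shortest.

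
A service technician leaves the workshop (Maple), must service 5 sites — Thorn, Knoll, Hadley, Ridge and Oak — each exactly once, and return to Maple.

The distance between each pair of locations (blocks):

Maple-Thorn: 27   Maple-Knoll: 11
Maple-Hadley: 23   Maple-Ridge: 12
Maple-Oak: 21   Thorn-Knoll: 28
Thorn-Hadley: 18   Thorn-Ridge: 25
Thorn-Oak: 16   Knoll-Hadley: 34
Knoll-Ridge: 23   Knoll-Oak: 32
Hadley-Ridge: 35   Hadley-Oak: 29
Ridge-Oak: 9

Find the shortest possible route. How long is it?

With 5 stops there are 5!/2 = 60 distinct round trips (a route and its reverse cost the same).
Maple - Thorn - Knoll - Hadley - Ridge - Oak - Maple: 27+28+34+35+9+21 = 154
Maple - Thorn - Knoll - Hadley - Oak - Ridge - Maple: 27+28+34+29+9+12 = 139
Maple - Thorn - Knoll - Ridge - Hadley - Oak - Maple: 27+28+23+35+29+21 = 163
Maple - Thorn - Knoll - Ridge - Oak - Hadley - Maple: 27+28+23+9+29+23 = 139
Maple - Thorn - Knoll - Oak - Hadley - Ridge - Maple: 27+28+32+29+35+12 = 163
Maple - Thorn - Knoll - Oak - Ridge - Hadley - Maple: 27+28+32+9+35+23 = 154
Maple - Thorn - Hadley - Knoll - Ridge - Oak - Maple: 27+18+34+23+9+21 = 132
Maple - Thorn - Hadley - Knoll - Oak - Ridge - Maple: 27+18+34+32+9+12 = 132
Maple - Thorn - Hadley - Ridge - Knoll - Oak - Maple: 27+18+35+23+32+21 = 156
Maple - Thorn - Hadley - Ridge - Oak - Knoll - Maple: 27+18+35+9+32+11 = 132
Maple - Thorn - Hadley - Oak - Knoll - Ridge - Maple: 27+18+29+32+23+12 = 141
Maple - Thorn - Hadley - Oak - Ridge - Knoll - Maple: 27+18+29+9+23+11 = 117
Maple - Thorn - Ridge - Knoll - Hadley - Oak - Maple: 27+25+23+34+29+21 = 159
Maple - Thorn - Ridge - Knoll - Oak - Hadley - Maple: 27+25+23+32+29+23 = 159
… (46 more)
Maple - Knoll - Hadley - Thorn - Oak - Ridge - Maple: 11+34+18+16+9+12 = 100  ← best
The minimum is 100.
One optimal route: Maple → Knoll → Hadley → Thorn → Oak → Ridge → Maple (or its reverse).

Shortest round trip = 100 blocks.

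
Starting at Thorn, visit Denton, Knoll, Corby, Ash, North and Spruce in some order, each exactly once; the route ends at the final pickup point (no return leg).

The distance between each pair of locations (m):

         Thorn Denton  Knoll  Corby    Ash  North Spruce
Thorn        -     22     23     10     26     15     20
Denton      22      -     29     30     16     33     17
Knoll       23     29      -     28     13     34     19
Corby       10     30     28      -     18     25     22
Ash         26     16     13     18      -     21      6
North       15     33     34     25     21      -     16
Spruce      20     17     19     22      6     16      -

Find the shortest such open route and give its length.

There are 6! = 720 possible orderings.
Thorn - Denton - Knoll - Corby - Ash - North - Spruce: 22+29+28+18+21+16 = 134
Thorn - Denton - Knoll - Corby - Ash - Spruce - North: 22+29+28+18+6+16 = 119
Thorn - Denton - Knoll - Corby - North - Ash - Spruce: 22+29+28+25+21+6 = 131
Thorn - Denton - Knoll - Corby - North - Spruce - Ash: 22+29+28+25+16+6 = 126
Thorn - Denton - Knoll - Corby - Spruce - Ash - North: 22+29+28+22+6+21 = 128
Thorn - Denton - Knoll - Corby - Spruce - North - Ash: 22+29+28+22+16+21 = 138
Thorn - Denton - Knoll - Ash - Corby - North - Spruce: 22+29+13+18+25+16 = 123
Thorn - Denton - Knoll - Ash - Corby - Spruce - North: 22+29+13+18+22+16 = 120
… (712 more)
Thorn - Corby - North - Spruce - Denton - Ash - Knoll: 10+25+16+17+16+13 = 97  ← best
The minimum is 97.
One shortest path: Thorn → Corby → North → Spruce → Denton → Ash → Knoll.

Shortest open route: 97 m.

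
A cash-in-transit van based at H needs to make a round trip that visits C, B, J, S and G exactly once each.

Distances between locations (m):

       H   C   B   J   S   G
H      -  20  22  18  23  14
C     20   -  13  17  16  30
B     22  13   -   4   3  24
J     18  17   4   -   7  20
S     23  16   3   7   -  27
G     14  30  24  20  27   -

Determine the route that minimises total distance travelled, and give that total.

Minimum total distance: 77 m.

With 5 stops there are 5!/2 = 60 distinct round trips (a route and its reverse cost the same).
H-C-B-J-S-G-H: 20+13+4+7+27+14 = 85
H-C-B-J-G-S-H: 20+13+4+20+27+23 = 107
H-C-B-S-J-G-H: 20+13+3+7+20+14 = 77
H-C-B-S-G-J-H: 20+13+3+27+20+18 = 101
H-C-B-G-J-S-H: 20+13+24+20+7+23 = 107
H-C-B-G-S-J-H: 20+13+24+27+7+18 = 109
H-C-J-B-S-G-H: 20+17+4+3+27+14 = 85
H-C-J-B-G-S-H: 20+17+4+24+27+23 = 115
H-C-J-S-B-G-H: 20+17+7+3+24+14 = 85
H-C-J-S-G-B-H: 20+17+7+27+24+22 = 117
H-C-J-G-B-S-H: 20+17+20+24+3+23 = 107
H-C-J-G-S-B-H: 20+17+20+27+3+22 = 109
H-C-S-B-J-G-H: 20+16+3+4+20+14 = 77
H-C-S-B-G-J-H: 20+16+3+24+20+18 = 101
… (46 more)
The minimum is 77.
One optimal route: H → C → B → S → J → G → H (or its reverse).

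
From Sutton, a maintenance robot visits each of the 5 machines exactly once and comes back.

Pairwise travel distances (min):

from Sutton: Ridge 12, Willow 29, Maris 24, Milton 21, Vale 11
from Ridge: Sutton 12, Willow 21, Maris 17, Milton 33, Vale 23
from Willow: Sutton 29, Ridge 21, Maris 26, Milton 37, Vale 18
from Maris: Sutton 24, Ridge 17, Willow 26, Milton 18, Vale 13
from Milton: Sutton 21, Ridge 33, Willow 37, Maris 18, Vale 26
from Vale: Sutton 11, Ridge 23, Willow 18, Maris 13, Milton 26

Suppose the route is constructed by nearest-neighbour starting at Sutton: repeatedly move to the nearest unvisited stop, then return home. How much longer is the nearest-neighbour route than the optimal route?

Sutton: Vale=11, Ridge=12, Milton=21, Maris=24, Willow=29 ⇒ Vale
Vale: Maris=13, Willow=18, Ridge=23, Milton=26 ⇒ Maris
Maris: Ridge=17, Milton=18, Willow=26 ⇒ Ridge
Ridge: Willow=21, Milton=33 ⇒ Willow
Willow: Milton=37 ⇒ Milton
NN route Sutton → Vale → Maris → Ridge → Willow → Milton → Sutton costs 120.
Optimal: Sutton → Ridge → Willow → Vale → Maris → Milton → Sutton costs 103 (by enumerating all 60 distinct tours).
Excess = 120 − 103 = 17.

17 min longer than the optimal tour.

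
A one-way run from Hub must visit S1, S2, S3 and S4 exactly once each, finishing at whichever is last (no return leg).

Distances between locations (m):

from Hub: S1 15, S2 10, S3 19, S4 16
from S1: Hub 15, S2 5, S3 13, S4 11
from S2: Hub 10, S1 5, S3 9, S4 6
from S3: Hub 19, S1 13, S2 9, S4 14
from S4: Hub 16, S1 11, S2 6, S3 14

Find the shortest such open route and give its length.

There are 4! = 24 possible orderings.
Hub - S1 - S2 - S3 - S4: 15+5+9+14 = 43
Hub - S1 - S2 - S4 - S3: 15+5+6+14 = 40
Hub - S1 - S3 - S2 - S4: 15+13+9+6 = 43
Hub - S1 - S3 - S4 - S2: 15+13+14+6 = 48
Hub - S1 - S4 - S2 - S3: 15+11+6+9 = 41
Hub - S1 - S4 - S3 - S2: 15+11+14+9 = 49
Hub - S2 - S1 - S3 - S4: 10+5+13+14 = 42
Hub - S2 - S1 - S4 - S3: 10+5+11+14 = 40
Hub - S2 - S3 - S1 - S4: 10+9+13+11 = 43
Hub - S2 - S3 - S4 - S1: 10+9+14+11 = 44
Hub - S2 - S4 - S1 - S3: 10+6+11+13 = 40
Hub - S2 - S4 - S3 - S1: 10+6+14+13 = 43
Hub - S3 - S1 - S2 - S4: 19+13+5+6 = 43
Hub - S3 - S1 - S4 - S2: 19+13+11+6 = 49
… (10 more)
The minimum is 40.
One shortest path: Hub → S1 → S2 → S4 → S3.

40 m — the minimum one-way total.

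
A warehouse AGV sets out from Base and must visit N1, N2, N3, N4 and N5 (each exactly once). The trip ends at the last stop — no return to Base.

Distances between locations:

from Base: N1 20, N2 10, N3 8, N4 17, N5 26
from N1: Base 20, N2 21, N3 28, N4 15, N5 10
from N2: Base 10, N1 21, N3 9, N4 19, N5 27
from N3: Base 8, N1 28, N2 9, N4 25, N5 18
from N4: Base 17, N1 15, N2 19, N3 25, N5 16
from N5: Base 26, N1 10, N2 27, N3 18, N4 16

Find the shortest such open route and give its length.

There are 5! = 120 possible orderings.
Base → N1 → N2 → N3 → N4 → N5: 20+21+9+25+16 = 91
Base → N1 → N2 → N3 → N5 → N4: 20+21+9+18+16 = 84
Base → N1 → N2 → N4 → N3 → N5: 20+21+19+25+18 = 103
Base → N1 → N2 → N4 → N5 → N3: 20+21+19+16+18 = 94
Base → N1 → N2 → N5 → N3 → N4: 20+21+27+18+25 = 111
Base → N1 → N2 → N5 → N4 → N3: 20+21+27+16+25 = 109
Base → N1 → N3 → N2 → N4 → N5: 20+28+9+19+16 = 92
Base → N1 → N3 → N2 → N5 → N4: 20+28+9+27+16 = 100
Base → N1 → N3 → N4 → N2 → N5: 20+28+25+19+27 = 119
Base → N1 → N3 → N4 → N5 → N2: 20+28+25+16+27 = 116
Base → N1 → N3 → N5 → N2 → N4: 20+28+18+27+19 = 112
Base → N1 → N3 → N5 → N4 → N2: 20+28+18+16+19 = 101
Base → N1 → N4 → N2 → N3 → N5: 20+15+19+9+18 = 81
Base → N1 → N4 → N2 → N5 → N3: 20+15+19+27+18 = 99
… (106 more)
Base → N3 → N2 → N4 → N1 → N5: 8+9+19+15+10 = 61  ← best
The minimum is 61.
One shortest path: Base → N3 → N2 → N4 → N1 → N5.

Minimum one-way distance = 61.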